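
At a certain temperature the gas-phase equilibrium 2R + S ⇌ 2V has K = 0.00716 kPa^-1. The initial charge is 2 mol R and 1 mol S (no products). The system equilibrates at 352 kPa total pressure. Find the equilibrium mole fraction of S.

y_S = 0.222

Let X = conversion of R (basis 2 mol R); extent of reaction ξ = X.
Species balance: n_R = 2 − 2X; n_S = 1 − X; n_V = 2X.
Total moles n_T = 3 − X.
Mole fractions y_i = n_i/n_T; K = p_V^2 / (p_R^2 p_S) with p_i = y_i·P.
Substituting and setting equal to 0.00716 kPa^-1 gives a polynomial in X; the root in (0,1) is X = 0.428.
Then n_S = 0.572, n_T = 2.57, so y_S = 0.222.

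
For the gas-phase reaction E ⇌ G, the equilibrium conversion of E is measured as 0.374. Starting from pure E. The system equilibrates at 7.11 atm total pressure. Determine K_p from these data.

K_p = 0.597

Take 1 mol E as basis and let X be its fractional conversion, so ξ = X.
Moles: n_E = 1 − X; n_G = X.
Since Δν = 0, n_T = 1 throughout.
At X = 0.374: n_E = 0.626, n_G = 0.374, n_T = 1.
p_i = (n_i/n_T)·P. K_p = p_G / (p_E) = 0.597.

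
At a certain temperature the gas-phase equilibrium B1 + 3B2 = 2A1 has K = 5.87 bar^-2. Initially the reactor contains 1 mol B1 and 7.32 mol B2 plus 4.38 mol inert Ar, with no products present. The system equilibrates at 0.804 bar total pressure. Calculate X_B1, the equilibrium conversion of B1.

Basis: 1 mol B1 initially; let X = conversion of B1. Extent ξ = X.
Moles: n_B1 = 1 − X; n_B2 = 7.32 − 3X; n_A1 = 2X; n_I = 4.38 (inert).
Summing: n_T = 12.7 − 2X.
Mole fractions y_i = n_i/n_T; K = p_A1^2 / (p_B1 p_B2^3) with p_i = y_i·P.
Substituting and setting equal to 5.87 bar^-2 gives a polynomial in X; the root in (0,1) is X = 0.641.

X = 0.641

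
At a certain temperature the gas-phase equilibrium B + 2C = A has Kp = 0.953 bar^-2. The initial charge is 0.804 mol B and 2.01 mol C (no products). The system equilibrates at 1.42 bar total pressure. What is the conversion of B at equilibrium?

Basis: 0.804 mol B initially; let X = conversion of B. Extent ξ = 0.804X.
Mole table: n_B = 0.804 − 0.804X; n_C = 2.01 − 1.61X; n_A = 0.804X.
n_T = Σnᵢ = 2.81 − 1.61X.
Mole fractions y_i = n_i/n_T; Kp = p_A / (p_B p_C^2) with p_i = y_i·P.
Substituting and setting equal to 0.953 bar^-2 gives a polynomial in X; the root in (0,1) is X = 0.427.

X = 0.427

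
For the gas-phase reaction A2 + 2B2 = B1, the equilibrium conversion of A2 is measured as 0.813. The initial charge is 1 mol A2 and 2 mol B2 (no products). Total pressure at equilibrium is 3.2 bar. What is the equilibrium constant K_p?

K_p = 5.73 bar^-2

Basis: 1 mol A2 initially; let X = conversion of A2. Extent ξ = X.
Mole table: n_A2 = 1 − X; n_B2 = 2 − 2X; n_B1 = X.
Summing: n_T = 3 − 2X.
At X = 0.813: n_A2 = 0.187, n_B2 = 0.374, n_B1 = 0.813, n_T = 1.37.
p_i = (n_i/n_T)·P. K_p = p_B1 / (p_A2 p_B2^2) = 5.73 bar^-2.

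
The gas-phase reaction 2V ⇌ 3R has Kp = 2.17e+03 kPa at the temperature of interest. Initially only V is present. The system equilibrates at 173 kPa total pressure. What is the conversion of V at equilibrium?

X = 0.725

Basis: 1 mol V initially; let X = conversion of V. Extent ξ = 0.5X.
At extent ξ: n_V = 1 − X; n_R = 1.5X.
Total moles n_T = 1 + 0.5X.
y_i = n_i/n_T, p_i = y_i·P. Kp = p_R^3 / (p_V^2).
Setting this equal to 2.17e+03 kPa and taking the physical root (0 < X < 1) gives X = 0.725.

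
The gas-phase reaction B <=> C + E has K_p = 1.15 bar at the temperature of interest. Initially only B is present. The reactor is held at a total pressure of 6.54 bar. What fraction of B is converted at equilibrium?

Take 1 mol B as basis and let X be its fractional conversion, so ξ = X.
At extent ξ: n_B = 1 − X; n_C = X; n_E = X.
n_T = Σnᵢ = 1 + X.
y_i = n_i/n_T, p_i = y_i·P. K_p = p_C p_E / (p_B).
This yields a degree-2 equation in X; solving on (0,1), X = 0.387.

X = 0.387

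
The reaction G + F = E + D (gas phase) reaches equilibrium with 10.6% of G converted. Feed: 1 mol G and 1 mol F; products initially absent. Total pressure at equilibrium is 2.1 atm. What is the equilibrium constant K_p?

Basis: 1 mol G initially; let X = conversion of G. Extent ξ = X.
Mole table: n_G = 1 − X; n_F = 1 − X; n_E = X; n_D = X.
n_T stays at 2 (no change in mole number).
At X = 0.106: n_G = 0.894, n_F = 0.894, n_E = 0.106, n_D = 0.106, n_T = 2.
p_i = (n_i/n_T)·P. K_p = p_E p_D / (p_G p_F) = 0.0141.

K_p = 0.0141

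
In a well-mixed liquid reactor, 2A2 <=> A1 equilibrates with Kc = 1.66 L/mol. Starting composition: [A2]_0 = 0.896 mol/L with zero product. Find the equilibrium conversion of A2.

Let X = conversion of A2; extent ξ = 0.896X/2 mol/L.
Concentrations: [A2] = 0.896 − 0.896X; [A1] = 0.448X.
Kc = [A1] / ([A2]^2).
Setting equal to 1.66 and solving for X on (0,1) gives X = 0.564.

X = 0.564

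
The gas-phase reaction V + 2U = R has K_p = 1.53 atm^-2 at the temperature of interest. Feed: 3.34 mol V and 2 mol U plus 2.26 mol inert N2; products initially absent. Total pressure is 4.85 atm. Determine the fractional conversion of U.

X = 0.729

Take 2 mol U as basis and let X be its fractional conversion, so ξ = X.
Moles: n_V = 3.34 − X; n_U = 2 − 2X; n_R = X; n_I = 2.26 (inert).
n_T = Σnᵢ = 7.6 − 2X.
With p_i = (n_i/n_T)P, K_p = p_R / (p_V p_U^2).
Substituting and setting equal to 1.53 atm^-2 gives a polynomial in X; the root in (0,1) is X = 0.729.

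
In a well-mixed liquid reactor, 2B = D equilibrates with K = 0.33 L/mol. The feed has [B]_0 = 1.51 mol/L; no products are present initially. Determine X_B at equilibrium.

X = 0.381

Let X = conversion of B; extent ξ = 1.51X/2 mol/L.
Concentrations: [B] = 1.51 − 1.51X; [D] = 0.755X.
K = [D] / ([B]^2).
Solving K = 0.33 for X ∈ (0,1): X = 0.381.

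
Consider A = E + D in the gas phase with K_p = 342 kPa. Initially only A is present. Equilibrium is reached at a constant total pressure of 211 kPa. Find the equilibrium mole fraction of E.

Take 1 mol A as basis and let X be its fractional conversion, so ξ = X.
Moles: n_A = 1 − X; n_E = X; n_D = X.
Total moles n_T = 1 + X.
Mole fractions y_i = n_i/n_T; K_p = p_E p_D / (p_A) with p_i = y_i·P.
Substituting and setting equal to 342 kPa gives a polynomial in X; the root in (0,1) is X = 0.786.
Then n_E = 0.786, n_T = 1.79, so y_E = 0.440.

y_E = 0.440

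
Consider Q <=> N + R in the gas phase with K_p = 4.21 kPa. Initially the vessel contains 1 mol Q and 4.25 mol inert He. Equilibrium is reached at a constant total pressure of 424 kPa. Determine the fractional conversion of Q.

Take 1 mol Q as basis and let X be its fractional conversion, so ξ = X.
Species balance: n_Q = 1 − X; n_N = X; n_R = X; n_I = 4.25 (inert).
n_T = Σnᵢ = 5.25 + X.
With p_i = (n_i/n_T)P, K_p = p_N p_R / (p_Q).
Equating to 4.21 kPa and solving on 0 < X < 1: X = 0.207.

X = 0.207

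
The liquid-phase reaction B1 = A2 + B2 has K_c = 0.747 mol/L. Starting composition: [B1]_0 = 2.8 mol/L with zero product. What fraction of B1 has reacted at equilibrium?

X = 0.400

Let X = conversion of B1; extent ξ = 2.8·X mol/L.
Concentrations: [B1] = 2.8 − 2.8X; [A2] = 2.8X; [B2] = 2.8X.
K_c = [A2] [B2] / ([B1]).
Setting equal to 0.747 and solving for X on (0,1) gives X = 0.400.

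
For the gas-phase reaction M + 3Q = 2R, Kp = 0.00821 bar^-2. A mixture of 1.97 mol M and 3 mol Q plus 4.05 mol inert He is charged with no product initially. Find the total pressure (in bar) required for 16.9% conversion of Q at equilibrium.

P = 6.13 bar

Let X = conversion of Q (basis 3 mol Q); extent of reaction ξ = X.
Mole table: n_M = 1.97 − X; n_Q = 3 − 3X; n_R = 2X; n_I = 4.05 (inert).
n_T = Σnᵢ = 9.02 − 2X.
Kp = p_R^2 / (p_M p_Q^3) with p_i = (n_i/n_T)·P.
At X = 0.169: the mole-fraction product g(X) = Π y_i^ν_i = 0.3086. Since Kp = g(X)·P^{-2}, P = (g/Kp)^(1/2) = (0.3086/0.00821)^(1/2) = 6.13 bar.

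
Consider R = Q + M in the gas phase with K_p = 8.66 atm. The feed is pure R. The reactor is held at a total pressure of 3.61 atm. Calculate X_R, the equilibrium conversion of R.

Let X = conversion of R (basis 1 mol R); extent of reaction ξ = X.
Species balance: n_R = 1 − X; n_Q = X; n_M = X.
Summing: n_T = 1 + X.
With p_i = (n_i/n_T)P, K_p = p_Q p_M / (p_R).
Substituting and setting equal to 8.66 atm gives a polynomial in X; the root in (0,1) is X = 0.840.

X = 0.840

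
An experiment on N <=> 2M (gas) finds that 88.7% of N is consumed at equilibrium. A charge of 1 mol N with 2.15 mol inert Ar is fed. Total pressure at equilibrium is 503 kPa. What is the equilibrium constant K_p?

Basis: 1 mol N initially; let X = conversion of N. Extent ξ = X.
Mole table: n_N = 1 − X; n_M = 2X; n_I = 2.15 (inert).
Total moles n_T = 3.15 + X.
At X = 0.887: n_N = 0.113, n_M = 1.77, n_T = 4.04.
p_i = (n_i/n_T)·P. K_p = p_M^2 / (p_N) = 3.47e+03 kPa.

K_p = 3.47e+03 kPa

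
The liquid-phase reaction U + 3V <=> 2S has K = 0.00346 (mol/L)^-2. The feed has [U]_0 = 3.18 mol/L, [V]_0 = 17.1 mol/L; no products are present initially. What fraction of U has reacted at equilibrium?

X = 0.502

Let X = conversion of U; extent ξ = 3.18·X mol/L.
Concentrations: [U] = 3.18 − 3.18X; [V] = 17.1 − 9.54X; [S] = 6.36X.
K = [S]^2 / ([U] [V]^3).
Equating to 0.00346 (mol/L)^-2: the physical root is X = 0.502.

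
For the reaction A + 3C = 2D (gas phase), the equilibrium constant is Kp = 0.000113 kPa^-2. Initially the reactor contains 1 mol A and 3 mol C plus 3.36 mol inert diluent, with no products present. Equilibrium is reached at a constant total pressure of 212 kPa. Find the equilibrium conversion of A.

X = 0.361

Take 1 mol A as basis and let X be its fractional conversion, so ξ = X.
At extent ξ: n_A = 1 − X; n_C = 3 − 3X; n_D = 2X; n_I = 3.36 (inert).
Total moles n_T = 7.36 − 2X.
With p_i = (n_i/n_T)P, Kp = p_D^2 / (p_A p_C^3).
Setting this equal to 0.000113 kPa^-2 and taking the physical root (0 < X < 1) gives X = 0.361.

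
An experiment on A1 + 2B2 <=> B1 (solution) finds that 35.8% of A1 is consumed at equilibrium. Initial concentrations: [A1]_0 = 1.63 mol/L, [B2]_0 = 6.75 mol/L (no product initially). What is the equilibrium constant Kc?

Kc = 0.0179 (mol/L)^-2

Let X = conversion of A1.
Concentrations: [A1] = 1.63 − 1.63X; [B2] = 6.75 − 3.26X; [B1] = 1.63X.
At X = 0.358: [A1] = 1.05, [B2] = 5.58, [B1] = 0.584.
Kc = [B1] / ([A1] [B2]^2) = 0.0179 (mol/L)^-2.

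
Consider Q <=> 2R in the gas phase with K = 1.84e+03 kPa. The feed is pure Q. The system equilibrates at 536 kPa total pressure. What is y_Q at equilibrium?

y_Q = 0.191

Let X = conversion of Q (basis 1 mol Q); extent of reaction ξ = X.
At extent ξ: n_Q = 1 − X; n_R = 2X.
Summing: n_T = 1 + X.
Mole fractions y_i = n_i/n_T; K = p_R^2 / (p_Q) with p_i = y_i·P.
This yields a degree-2 equation in X; solving on (0,1), X = 0.680.
Then n_Q = 0.32, n_T = 1.68, so y_Q = 0.191.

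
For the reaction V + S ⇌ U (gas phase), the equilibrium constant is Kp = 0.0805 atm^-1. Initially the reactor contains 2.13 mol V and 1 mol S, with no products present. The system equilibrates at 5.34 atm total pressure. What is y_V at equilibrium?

Take 1 mol S as basis and let X be its fractional conversion, so ξ = X.
Species balance: n_V = 2.13 − X; n_S = 1 − X; n_U = X.
n_T = Σnᵢ = 3.13 − X.
y_i = n_i/n_T, p_i = y_i·P. Kp = p_U / (p_V p_S).
Substituting and setting equal to 0.0805 atm^-1 gives a polynomial in X; the root in (0,1) is X = 0.220.
Then n_V = 1.91, n_T = 2.91, so y_V = 0.656.

y_V = 0.656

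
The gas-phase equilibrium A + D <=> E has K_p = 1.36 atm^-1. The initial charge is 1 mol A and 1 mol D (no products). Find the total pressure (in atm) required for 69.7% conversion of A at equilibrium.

Let X = conversion of A (basis 1 mol A); extent of reaction ξ = X.
Moles: n_A = 1 − X; n_D = 1 − X; n_E = X.
Summing: n_T = 2 − X.
K_p = p_E / (p_A p_D) with p_i = (n_i/n_T)·P.
At X = 0.697: the mole-fraction product g(X) = Π y_i^ν_i = 9.892. Since K_p = g(X)·P^{-1}, P = (g/K_p)^(1/1) = (9.892/1.36)^(1/1) = 7.27 atm.

P = 7.27 atm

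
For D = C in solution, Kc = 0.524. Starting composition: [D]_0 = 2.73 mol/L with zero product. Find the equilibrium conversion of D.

Let X = conversion of D; extent ξ = 2.73·X mol/L.
Concentrations: [D] = 2.73 − 2.73X; [C] = 2.73X.
Kc = [C] / ([D]).
Setting equal to 0.524 and solving for X on (0,1) gives X = 0.344.

X = 0.344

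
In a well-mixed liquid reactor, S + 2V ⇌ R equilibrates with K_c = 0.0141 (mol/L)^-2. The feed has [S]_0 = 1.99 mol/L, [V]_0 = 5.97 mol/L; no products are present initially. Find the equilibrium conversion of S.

Let X = conversion of S; extent ξ = 1.99·X mol/L.
Concentrations: [S] = 1.99 − 1.99X; [V] = 5.97 − 3.98X; [R] = 1.99X.
K_c = [R] / ([S] [V]^2).
This equals 0.0141 at X = 0.257 (the root in 0 < X < 1).

X = 0.257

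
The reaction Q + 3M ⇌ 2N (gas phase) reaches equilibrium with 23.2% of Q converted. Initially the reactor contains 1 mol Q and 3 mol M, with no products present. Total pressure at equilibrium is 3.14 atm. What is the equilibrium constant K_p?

Take 1 mol Q as basis and let X be its fractional conversion, so ξ = X.
Moles: n_Q = 1 − X; n_M = 3 − 3X; n_N = 2X.
Total moles n_T = 4 − 2X.
At X = 0.232: n_Q = 0.768, n_M = 2.3, n_N = 0.464, n_T = 3.54.
p_i = (n_i/n_T)·P. K_p = p_N^2 / (p_Q p_M^3) = 0.0291 atm^-2.

K_p = 0.0291 atm^-2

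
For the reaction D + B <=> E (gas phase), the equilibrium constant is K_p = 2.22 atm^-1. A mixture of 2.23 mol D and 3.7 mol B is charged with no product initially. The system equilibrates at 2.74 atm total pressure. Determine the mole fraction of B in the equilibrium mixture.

Basis: 2.23 mol D initially; let X = conversion of D. Extent ξ = 2.23X.
Species balance: n_D = 2.23 − 2.23X; n_B = 3.7 − 2.23X; n_E = 2.23X.
n_T = Σnᵢ = 5.93 − 2.23X.
With p_i = (n_i/n_T)P, K_p = p_E / (p_D p_B).
This yields a degree-2 equation in X; solving on (0,1), X = 0.744.
Then n_B = 2.04, n_T = 4.27, so y_B = 0.478.

y_B = 0.478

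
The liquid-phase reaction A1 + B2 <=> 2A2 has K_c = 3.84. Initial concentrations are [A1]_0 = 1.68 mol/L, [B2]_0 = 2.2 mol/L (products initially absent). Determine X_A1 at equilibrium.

Let X = conversion of A1; extent ξ = 1.68·X mol/L.
Concentrations: [A1] = 1.68 − 1.68X; [B2] = 2.2 − 1.68X; [A2] = 3.36X.
K_c = [A2]^2 / ([A1] [B2]).
This equals 3.84 at X = 0.561 (the root in 0 < X < 1).

X = 0.561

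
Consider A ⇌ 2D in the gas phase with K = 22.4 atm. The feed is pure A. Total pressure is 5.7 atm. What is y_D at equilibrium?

y_D = 0.826

Take 1 mol A as basis and let X be its fractional conversion, so ξ = X.
Moles: n_A = 1 − X; n_D = 2X.
Summing: n_T = 1 + X.
Mole fractions y_i = n_i/n_T; K = p_D^2 / (p_A) with p_i = y_i·P.
This yields a degree-2 equation in X; solving on (0,1), X = 0.704.
Then n_D = 1.41, n_T = 1.7, so y_D = 0.826.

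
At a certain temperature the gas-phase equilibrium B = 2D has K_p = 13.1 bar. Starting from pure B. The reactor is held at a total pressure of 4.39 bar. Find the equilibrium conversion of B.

Basis: 1 mol B initially; let X = conversion of B. Extent ξ = X.
Mole table: n_B = 1 − X; n_D = 2X.
Summing: n_T = 1 + X.
With p_i = (n_i/n_T)P, K_p = p_D^2 / (p_B).
Equating to 13.1 bar and solving on 0 < X < 1: X = 0.654.

X = 0.654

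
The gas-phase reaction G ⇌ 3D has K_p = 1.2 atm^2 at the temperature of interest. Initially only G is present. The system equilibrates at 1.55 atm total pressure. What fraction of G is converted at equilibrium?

Let X = conversion of G (basis 1 mol G); extent of reaction ξ = X.
Species balance: n_G = 1 − X; n_D = 3X.
n_T = Σnᵢ = 1 + 2X.
Mole fractions y_i = n_i/n_T; K_p = p_D^3 / (p_G) with p_i = y_i·P.
Equating to 1.2 atm^2 and solving on 0 < X < 1: X = 0.324.

X = 0.324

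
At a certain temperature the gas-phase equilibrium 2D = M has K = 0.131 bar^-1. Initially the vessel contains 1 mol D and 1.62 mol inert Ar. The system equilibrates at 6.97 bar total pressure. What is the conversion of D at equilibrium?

X = 0.332

Let X = conversion of D (basis 1 mol D); extent of reaction ξ = 0.5X.
Moles: n_D = 1 − X; n_M = 0.5X; n_I = 1.62 (inert).
n_T = Σnᵢ = 2.62 − 0.5X.
Mole fractions y_i = n_i/n_T; K = p_M / (p_D^2) with p_i = y_i·P.
Substituting and setting equal to 0.131 bar^-1 gives a polynomial in X; the root in (0,1) is X = 0.332.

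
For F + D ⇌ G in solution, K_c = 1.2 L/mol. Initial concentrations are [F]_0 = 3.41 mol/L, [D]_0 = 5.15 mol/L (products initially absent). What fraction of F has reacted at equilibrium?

Let X = conversion of F; extent ξ = 3.41·X mol/L.
Concentrations: [F] = 3.41 − 3.41X; [D] = 5.15 − 3.41X; [G] = 3.41X.
K_c = [G] / ([F] [D]).
Setting equal to 1.2 and solving for X on (0,1) gives X = 0.755.

X = 0.755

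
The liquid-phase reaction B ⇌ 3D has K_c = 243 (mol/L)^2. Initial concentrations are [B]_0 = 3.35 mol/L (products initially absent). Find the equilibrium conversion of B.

X = 0.653

Let X = conversion of B; extent ξ = 3.35·X mol/L.
Concentrations: [B] = 3.35 − 3.35X; [D] = 10.1X.
K_c = [D]^3 / ([B]).
Solving K_c = 243 for X ∈ (0,1): X = 0.653.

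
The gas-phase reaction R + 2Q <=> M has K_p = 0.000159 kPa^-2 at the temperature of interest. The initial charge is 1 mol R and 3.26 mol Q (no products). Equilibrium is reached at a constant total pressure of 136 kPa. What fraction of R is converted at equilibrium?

Let X = conversion of R (basis 1 mol R); extent of reaction ξ = X.
Mole table: n_R = 1 − X; n_Q = 3.26 − 2X; n_M = X.
Total moles n_T = 4.26 − 2X.
y_i = n_i/n_T, p_i = y_i·P. K_p = p_M / (p_R p_Q^2).
Equating to 0.000159 kPa^-2 and solving on 0 < X < 1: X = 0.575.

X = 0.575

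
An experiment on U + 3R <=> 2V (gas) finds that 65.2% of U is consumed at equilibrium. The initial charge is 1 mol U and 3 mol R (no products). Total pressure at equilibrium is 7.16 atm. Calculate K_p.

Take 1 mol U as basis and let X be its fractional conversion, so ξ = X.
At extent ξ: n_U = 1 − X; n_R = 3 − 3X; n_V = 2X.
Summing: n_T = 4 − 2X.
At X = 0.652: n_U = 0.348, n_R = 1.04, n_V = 1.3, n_T = 2.7.
p_i = (n_i/n_T)·P. K_p = p_V^2 / (p_U p_R^3) = 0.609 atm^-2.

K_p = 0.609 atm^-2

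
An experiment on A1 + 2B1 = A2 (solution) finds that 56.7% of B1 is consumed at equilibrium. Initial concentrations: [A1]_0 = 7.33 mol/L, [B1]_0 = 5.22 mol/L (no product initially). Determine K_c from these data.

Let X = conversion of B1.
Concentrations: [A1] = 7.33 − 2.61X; [B1] = 5.22 − 5.22X; [A2] = 2.61X.
At X = 0.567: [A1] = 5.85, [B1] = 2.26, [A2] = 1.48.
K_c = [A2] / ([A1] [B1]^2) = 0.0495 (mol/L)^-2.

K_c = 0.0495 (mol/L)^-2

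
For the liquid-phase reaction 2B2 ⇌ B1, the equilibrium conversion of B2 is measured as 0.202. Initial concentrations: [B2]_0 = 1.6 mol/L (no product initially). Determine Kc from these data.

Let X = conversion of B2.
Concentrations: [B2] = 1.6 − 1.6X; [B1] = 0.8X.
At X = 0.202: [B2] = 1.28, [B1] = 0.162.
Kc = [B1] / ([B2]^2) = 0.0991 L/mol.

Kc = 0.0991 L/mol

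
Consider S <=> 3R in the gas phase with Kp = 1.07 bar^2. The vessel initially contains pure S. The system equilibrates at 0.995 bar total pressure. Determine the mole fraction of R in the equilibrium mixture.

Let X = conversion of S (basis 1 mol S); extent of reaction ξ = X.
Moles: n_S = 1 − X; n_R = 3X.
Summing: n_T = 1 + 2X.
y_i = n_i/n_T, p_i = y_i·P. Kp = p_R^3 / (p_S).
Equating to 1.07 bar^2 and solving on 0 < X < 1: X = 0.429.
Then n_R = 1.29, n_T = 1.86, so y_R = 0.693.

y_R = 0.693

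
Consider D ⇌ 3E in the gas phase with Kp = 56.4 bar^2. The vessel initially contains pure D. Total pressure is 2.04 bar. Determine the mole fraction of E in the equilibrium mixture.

y_E = 0.939

Basis: 1 mol D initially; let X = conversion of D. Extent ξ = X.
Mole table: n_D = 1 − X; n_E = 3X.
Summing: n_T = 1 + 2X.
Mole fractions y_i = n_i/n_T; Kp = p_E^3 / (p_D) with p_i = y_i·P.
Setting this equal to 56.4 bar^2 and taking the physical root (0 < X < 1) gives X = 0.837.
Then n_E = 2.51, n_T = 2.67, so y_E = 0.939.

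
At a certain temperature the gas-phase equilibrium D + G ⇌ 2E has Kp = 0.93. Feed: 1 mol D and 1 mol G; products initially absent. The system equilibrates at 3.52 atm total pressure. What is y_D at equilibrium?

Basis: 1 mol D initially; let X = conversion of D. Extent ξ = X.
Species balance: n_D = 1 − X; n_G = 1 − X; n_E = 2X.
n_T stays at 2 (no change in mole number).
With p_i = (n_i/n_T)P, Kp = p_E^2 / (p_D p_G).
Setting this equal to 0.93 and taking the physical root (0 < X < 1) gives X = 0.325.
Then n_D = 0.675, n_T = 2, so y_D = 0.337.

y_D = 0.337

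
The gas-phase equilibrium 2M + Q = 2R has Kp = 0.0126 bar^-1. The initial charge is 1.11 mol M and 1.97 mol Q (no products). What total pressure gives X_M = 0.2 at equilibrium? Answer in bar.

P = 7.92 bar

Let X = conversion of M (basis 1.11 mol M); extent of reaction ξ = 0.555X.
Moles: n_M = 1.11 − 1.11X; n_Q = 1.97 − 0.555X; n_R = 1.11X.
n_T = Σnᵢ = 3.08 − 0.555X.
Kp = p_R^2 / (p_M^2 p_Q) with p_i = (n_i/n_T)·P.
At X = 0.2: the mole-fraction product g(X) = Π y_i^ν_i = 0.09982. Since Kp = g(X)·P^{-1}, P = (g/Kp)^(1/1) = (0.09982/0.0126)^(1/1) = 7.92 bar.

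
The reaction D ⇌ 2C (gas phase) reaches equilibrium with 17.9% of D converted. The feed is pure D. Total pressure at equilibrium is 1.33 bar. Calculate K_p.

Basis: 1 mol D initially; let X = conversion of D. Extent ξ = X.
At extent ξ: n_D = 1 − X; n_C = 2X.
Total moles n_T = 1 + X.
At X = 0.179: n_D = 0.821, n_C = 0.358, n_T = 1.18.
p_i = (n_i/n_T)·P. K_p = p_C^2 / (p_D) = 0.176 bar.

K_p = 0.176 bar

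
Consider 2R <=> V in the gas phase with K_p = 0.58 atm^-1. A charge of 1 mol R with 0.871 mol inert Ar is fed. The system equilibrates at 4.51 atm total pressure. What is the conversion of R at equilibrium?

X = 0.581

Take 1 mol R as basis and let X be its fractional conversion, so ξ = 0.5X.
Mole table: n_R = 1 − X; n_V = 0.5X; n_I = 0.871 (inert).
Total moles n_T = 1.87 − 0.5X.
y_i = n_i/n_T, p_i = y_i·P. K_p = p_V / (p_R^2).
Setting this equal to 0.58 atm^-1 and taking the physical root (0 < X < 1) gives X = 0.581.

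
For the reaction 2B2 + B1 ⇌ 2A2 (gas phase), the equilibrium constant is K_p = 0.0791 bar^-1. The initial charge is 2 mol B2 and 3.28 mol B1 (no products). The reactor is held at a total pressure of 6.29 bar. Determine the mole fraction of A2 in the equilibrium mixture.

Basis: 2 mol B2 initially; let X = conversion of B2. Extent ξ = X.
Mole table: n_B2 = 2 − 2X; n_B1 = 3.28 − X; n_A2 = 2X.
Summing: n_T = 5.28 − X.
With p_i = (n_i/n_T)P, K_p = p_A2^2 / (p_B2^2 p_B1).
Substituting and setting equal to 0.0791 bar^-1 gives a polynomial in X; the root in (0,1) is X = 0.352.
Then n_A2 = 0.704, n_T = 4.93, so y_A2 = 0.143.

y_A2 = 0.143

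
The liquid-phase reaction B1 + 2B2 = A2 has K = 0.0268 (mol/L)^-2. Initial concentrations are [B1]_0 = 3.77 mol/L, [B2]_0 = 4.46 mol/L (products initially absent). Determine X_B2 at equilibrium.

X = 0.328

Let X = conversion of B2; extent ξ = 4.46X/2 mol/L.
Concentrations: [B1] = 3.77 − 2.23X; [B2] = 4.46 − 4.46X; [A2] = 2.23X.
K = [A2] / ([B1] [B2]^2).
Equating to 0.0268 (mol/L)^-2: the physical root is X = 0.328.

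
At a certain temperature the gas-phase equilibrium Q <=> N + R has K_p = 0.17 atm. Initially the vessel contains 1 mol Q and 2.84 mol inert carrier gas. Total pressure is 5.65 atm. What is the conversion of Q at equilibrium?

Take 1 mol Q as basis and let X be its fractional conversion, so ξ = X.
Species balance: n_Q = 1 − X; n_N = X; n_R = X; n_I = 2.84 (inert).
Total moles n_T = 3.84 + X.
Mole fractions y_i = n_i/n_T; K_p = p_N p_R / (p_Q) with p_i = y_i·P.
This yields a degree-2 equation in X; solving on (0,1), X = 0.296.

X = 0.296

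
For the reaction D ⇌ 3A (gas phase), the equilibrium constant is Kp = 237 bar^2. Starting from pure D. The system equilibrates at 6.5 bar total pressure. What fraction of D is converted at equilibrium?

X = 0.708

Let X = conversion of D (basis 1 mol D); extent of reaction ξ = X.
Mole table: n_D = 1 − X; n_A = 3X.
Total moles n_T = 1 + 2X.
y_i = n_i/n_T, p_i = y_i·P. Kp = p_A^3 / (p_D).
Setting this equal to 237 bar^2 and taking the physical root (0 < X < 1) gives X = 0.708.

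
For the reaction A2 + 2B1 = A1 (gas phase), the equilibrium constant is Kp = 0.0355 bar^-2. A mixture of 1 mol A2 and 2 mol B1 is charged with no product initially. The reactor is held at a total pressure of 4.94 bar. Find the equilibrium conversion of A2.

Take 1 mol A2 as basis and let X be its fractional conversion, so ξ = X.
At extent ξ: n_A2 = 1 − X; n_B1 = 2 − 2X; n_A1 = X.
Total moles n_T = 3 − 2X.
Mole fractions y_i = n_i/n_T; Kp = p_A1 / (p_A2 p_B1^2) with p_i = y_i·P.
This yields a degree-3 equation in X; solving on (0,1), X = 0.240.

X = 0.240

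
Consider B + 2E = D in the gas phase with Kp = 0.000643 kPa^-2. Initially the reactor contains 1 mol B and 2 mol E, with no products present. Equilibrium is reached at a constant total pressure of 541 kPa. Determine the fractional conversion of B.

Let X = conversion of B (basis 1 mol B); extent of reaction ξ = X.
Moles: n_B = 1 − X; n_E = 2 − 2X; n_D = X.
Total moles n_T = 3 − 2X.
y_i = n_i/n_T, p_i = y_i·P. Kp = p_D / (p_B p_E^2).
Setting this equal to 0.000643 kPa^-2 and taking the physical root (0 < X < 1) gives X = 0.878.

X = 0.878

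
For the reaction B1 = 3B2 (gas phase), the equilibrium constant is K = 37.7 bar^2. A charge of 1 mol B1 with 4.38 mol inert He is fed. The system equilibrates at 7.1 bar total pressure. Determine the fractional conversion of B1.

X = 0.715

Basis: 1 mol B1 initially; let X = conversion of B1. Extent ξ = X.
At extent ξ: n_B1 = 1 − X; n_B2 = 3X; n_I = 4.38 (inert).
n_T = Σnᵢ = 5.38 + 2X.
Mole fractions y_i = n_i/n_T; K = p_B2^3 / (p_B1) with p_i = y_i·P.
This yields a degree-3 equation in X; solving on (0,1), X = 0.715.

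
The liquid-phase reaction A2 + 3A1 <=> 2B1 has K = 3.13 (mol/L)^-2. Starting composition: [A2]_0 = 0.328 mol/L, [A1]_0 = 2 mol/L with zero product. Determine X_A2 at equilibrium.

X = 0.828

Let X = conversion of A2; extent ξ = 0.328·X mol/L.
Concentrations: [A2] = 0.328 − 0.328X; [A1] = 2 − 0.984X; [B1] = 0.656X.
K = [B1]^2 / ([A2] [A1]^3).
Equating to 3.13 (mol/L)^-2: the physical root is X = 0.828.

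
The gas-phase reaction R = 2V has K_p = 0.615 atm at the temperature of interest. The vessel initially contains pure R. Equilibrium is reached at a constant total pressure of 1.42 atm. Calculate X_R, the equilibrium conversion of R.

X = 0.313

Take 1 mol R as basis and let X be its fractional conversion, so ξ = X.
Species balance: n_R = 1 − X; n_V = 2X.
Summing: n_T = 1 + X.
Mole fractions y_i = n_i/n_T; K_p = p_V^2 / (p_R) with p_i = y_i·P.
Equating to 0.615 atm and solving on 0 < X < 1: X = 0.313.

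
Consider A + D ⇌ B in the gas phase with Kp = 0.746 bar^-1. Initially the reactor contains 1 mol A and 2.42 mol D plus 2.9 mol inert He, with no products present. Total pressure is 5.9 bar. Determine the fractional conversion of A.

X = 0.585

Take 1 mol A as basis and let X be its fractional conversion, so ξ = X.
Species balance: n_A = 1 − X; n_D = 2.42 − X; n_B = X; n_I = 2.9 (inert).
Total moles n_T = 6.32 − X.
Mole fractions y_i = n_i/n_T; Kp = p_B / (p_A p_D) with p_i = y_i·P.
Setting this equal to 0.746 bar^-1 and taking the physical root (0 < X < 1) gives X = 0.585.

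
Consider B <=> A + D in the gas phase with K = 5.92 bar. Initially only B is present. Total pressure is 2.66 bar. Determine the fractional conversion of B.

Let X = conversion of B (basis 1 mol B); extent of reaction ξ = X.
Mole table: n_B = 1 − X; n_A = X; n_D = X.
n_T = Σnᵢ = 1 + X.
y_i = n_i/n_T, p_i = y_i·P. K = p_A p_D / (p_B).
This yields a degree-2 equation in X; solving on (0,1), X = 0.831.

X = 0.831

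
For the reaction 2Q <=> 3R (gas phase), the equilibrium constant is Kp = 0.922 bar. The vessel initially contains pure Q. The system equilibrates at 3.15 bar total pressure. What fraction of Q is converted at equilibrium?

Take 1 mol Q as basis and let X be its fractional conversion, so ξ = 0.5X.
Moles: n_Q = 1 − X; n_R = 1.5X.
Total moles n_T = 1 + 0.5X.
Mole fractions y_i = n_i/n_T; Kp = p_R^3 / (p_Q^2) with p_i = y_i·P.
This yields a degree-3 equation in X; solving on (0,1), X = 0.350.

X = 0.350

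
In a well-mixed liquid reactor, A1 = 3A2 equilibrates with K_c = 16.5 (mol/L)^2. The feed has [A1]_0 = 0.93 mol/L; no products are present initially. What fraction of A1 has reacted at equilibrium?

Let X = conversion of A1; extent ξ = 0.93·X mol/L.
Concentrations: [A1] = 0.93 − 0.93X; [A2] = 2.79X.
K_c = [A2]^3 / ([A1]).
Setting equal to 16.5 and solving for X on (0,1) gives X = 0.636.

X = 0.636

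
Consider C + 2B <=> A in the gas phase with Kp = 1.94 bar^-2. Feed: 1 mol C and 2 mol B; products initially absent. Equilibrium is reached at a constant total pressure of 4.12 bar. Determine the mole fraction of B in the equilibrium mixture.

y_B = 0.317

Take 1 mol C as basis and let X be its fractional conversion, so ξ = X.
Moles: n_C = 1 − X; n_B = 2 − 2X; n_A = X.
n_T = Σnᵢ = 3 − 2X.
With p_i = (n_i/n_T)P, Kp = p_A / (p_C p_B^2).
Substituting and setting equal to 1.94 bar^-2 gives a polynomial in X; the root in (0,1) is X = 0.768.
Then n_B = 0.464, n_T = 1.46, so y_B = 0.317.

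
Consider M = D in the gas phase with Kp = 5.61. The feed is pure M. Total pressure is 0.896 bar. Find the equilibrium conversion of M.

Basis: 1 mol M initially; let X = conversion of M. Extent ξ = X.
Moles: n_M = 1 − X; n_D = X.
Since Δν = 0, n_T = 1 throughout.
y_i = n_i/n_T, p_i = y_i·P. Kp = p_D / (p_M).
Setting this equal to 5.61 and taking the physical root (0 < X < 1) gives X = 0.849.

X = 0.849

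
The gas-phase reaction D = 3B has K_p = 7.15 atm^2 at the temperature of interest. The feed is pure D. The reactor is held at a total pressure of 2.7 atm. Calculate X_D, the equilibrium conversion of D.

Let X = conversion of D (basis 1 mol D); extent of reaction ξ = X.
Moles: n_D = 1 − X; n_B = 3X.
n_T = Σnᵢ = 1 + 2X.
With p_i = (n_i/n_T)P, K_p = p_B^3 / (p_D).
Substituting and setting equal to 7.15 atm^2 gives a polynomial in X; the root in (0,1) is X = 0.414.

X = 0.414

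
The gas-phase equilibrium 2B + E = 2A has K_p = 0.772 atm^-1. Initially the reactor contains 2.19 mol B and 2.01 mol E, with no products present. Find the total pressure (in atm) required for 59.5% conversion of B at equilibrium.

Take 2.19 mol B as basis and let X be its fractional conversion, so ξ = 1.09X.
Species balance: n_B = 2.19 − 2.19X; n_E = 2.01 − 1.09X; n_A = 2.19X.
n_T = Σnᵢ = 4.2 − 1.09X.
K_p = p_A^2 / (p_B^2 p_E) with p_i = (n_i/n_T)·P.
At X = 0.595: the mole-fraction product g(X) = Π y_i^ν_i = 5.638. Since K_p = g(X)·P^{-1}, P = (g/K_p)^(1/1) = (5.638/0.772)^(1/1) = 7.3 atm.

P = 7.3 atm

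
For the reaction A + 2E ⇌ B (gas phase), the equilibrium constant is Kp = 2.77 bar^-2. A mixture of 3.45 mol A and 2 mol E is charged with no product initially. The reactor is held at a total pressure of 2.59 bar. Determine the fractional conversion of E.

Let X = conversion of E (basis 2 mol E); extent of reaction ξ = X.
Moles: n_A = 3.45 − X; n_E = 2 − 2X; n_B = X.
n_T = Σnᵢ = 5.45 − 2X.
Mole fractions y_i = n_i/n_T; Kp = p_B / (p_A p_E^2) with p_i = y_i·P.
Substituting and setting equal to 2.77 bar^-2 gives a polynomial in X; the root in (0,1) is X = 0.758.

X = 0.758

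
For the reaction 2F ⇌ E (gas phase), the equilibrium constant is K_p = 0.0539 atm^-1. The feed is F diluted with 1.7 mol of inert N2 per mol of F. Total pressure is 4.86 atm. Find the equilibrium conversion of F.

Let X = conversion of F (basis 1 mol F); extent of reaction ξ = 0.5X.
Mole table: n_F = 1 − X; n_E = 0.5X; n_I = 1.7 (inert).
n_T = Σnᵢ = 2.7 − 0.5X.
y_i = n_i/n_T, p_i = y_i·P. K_p = p_E / (p_F^2).
Setting this equal to 0.0539 atm^-1 and taking the physical root (0 < X < 1) gives X = 0.146.

X = 0.146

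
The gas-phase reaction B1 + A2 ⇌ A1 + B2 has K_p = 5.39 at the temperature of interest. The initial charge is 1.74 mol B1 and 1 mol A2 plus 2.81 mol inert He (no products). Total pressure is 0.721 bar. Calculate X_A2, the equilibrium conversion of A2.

X = 0.850

Let X = conversion of A2 (basis 1 mol A2); extent of reaction ξ = X.
Mole table: n_B1 = 1.74 − X; n_A2 = 1 − X; n_A1 = X; n_B2 = X; n_I = 2.81 (inert).
Total moles n_T = 5.55 (Δν = 0, constant).
With p_i = (n_i/n_T)P, K_p = p_A1 p_B2 / (p_B1 p_A2).
Equating to 5.39 and solving on 0 < X < 1: X = 0.850.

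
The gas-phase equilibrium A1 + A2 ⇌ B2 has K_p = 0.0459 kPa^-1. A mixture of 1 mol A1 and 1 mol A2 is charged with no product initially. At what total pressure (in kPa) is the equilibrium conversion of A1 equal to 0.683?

Basis: 1 mol A1 initially; let X = conversion of A1. Extent ξ = X.
Moles: n_A1 = 1 − X; n_A2 = 1 − X; n_B2 = X.
n_T = Σnᵢ = 2 − X.
K_p = p_B2 / (p_A1 p_A2) with p_i = (n_i/n_T)·P.
At X = 0.683: the mole-fraction product g(X) = Π y_i^ν_i = 8.951. Since K_p = g(X)·P^{-1}, P = (g/K_p)^(1/1) = (8.951/0.0459)^(1/1) = 195 kPa.

P = 195 kPa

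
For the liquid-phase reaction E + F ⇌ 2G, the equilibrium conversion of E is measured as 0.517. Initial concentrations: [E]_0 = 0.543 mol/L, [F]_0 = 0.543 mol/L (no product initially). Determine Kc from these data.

Kc = 4.58

Let X = conversion of E.
Concentrations: [E] = 0.543 − 0.543X; [F] = 0.543 − 0.543X; [G] = 1.09X.
At X = 0.517: [E] = 0.262, [F] = 0.262, [G] = 0.561.
Kc = [G]^2 / ([E] [F]) = 4.58.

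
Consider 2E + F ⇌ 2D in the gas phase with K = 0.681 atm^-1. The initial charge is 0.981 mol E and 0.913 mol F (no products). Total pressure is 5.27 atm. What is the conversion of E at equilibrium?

Basis: 0.981 mol E initially; let X = conversion of E. Extent ξ = 0.49X.
At extent ξ: n_E = 0.981 − 0.981X; n_F = 0.913 − 0.49X; n_D = 0.981X.
n_T = Σnᵢ = 1.89 − 0.49X.
With p_i = (n_i/n_T)P, K = p_D^2 / (p_E^2 p_F).
This yields a degree-3 equation in X; solving on (0,1), X = 0.544.

X = 0.544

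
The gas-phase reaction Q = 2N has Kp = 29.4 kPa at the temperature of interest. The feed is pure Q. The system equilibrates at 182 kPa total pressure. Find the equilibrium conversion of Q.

Let X = conversion of Q (basis 1 mol Q); extent of reaction ξ = X.
Moles: n_Q = 1 − X; n_N = 2X.
Total moles n_T = 1 + X.
y_i = n_i/n_T, p_i = y_i·P. Kp = p_N^2 / (p_Q).
This yields a degree-2 equation in X; solving on (0,1), X = 0.197.

X = 0.197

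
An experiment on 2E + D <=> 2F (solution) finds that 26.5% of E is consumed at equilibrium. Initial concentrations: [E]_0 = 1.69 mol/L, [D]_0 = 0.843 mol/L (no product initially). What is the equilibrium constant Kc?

Let X = conversion of E.
Concentrations: [E] = 1.69 − 1.69X; [D] = 0.843 − 0.845X; [F] = 1.69X.
At X = 0.265: [E] = 1.24, [D] = 0.619, [F] = 0.448.
Kc = [F]^2 / ([E]^2 [D]) = 0.21 L/mol.

Kc = 0.21 L/mol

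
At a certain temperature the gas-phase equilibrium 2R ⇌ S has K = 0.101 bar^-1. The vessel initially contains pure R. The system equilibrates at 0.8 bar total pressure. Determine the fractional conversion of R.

X = 0.131

Let X = conversion of R (basis 1 mol R); extent of reaction ξ = 0.5X.
Moles: n_R = 1 − X; n_S = 0.5X.
n_T = Σnᵢ = 1 − 0.5X.
With p_i = (n_i/n_T)P, K = p_S / (p_R^2).
Setting this equal to 0.101 bar^-1 and taking the physical root (0 < X < 1) gives X = 0.131.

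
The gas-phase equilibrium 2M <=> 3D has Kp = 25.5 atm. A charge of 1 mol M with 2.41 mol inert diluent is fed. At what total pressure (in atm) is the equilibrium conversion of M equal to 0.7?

Basis: 1 mol M initially; let X = conversion of M. Extent ξ = 0.5X.
Species balance: n_M = 1 − X; n_D = 1.5X; n_I = 2.41 (inert).
Total moles n_T = 3.41 + 0.5X.
Kp = p_D^3 / (p_M^2) with p_i = (n_i/n_T)·P.
At X = 0.7: the mole-fraction product g(X) = Π y_i^ν_i = 3.421. Since Kp = g(X)·P^{1}, P = (Kp/g)^(1/1) = (25.5/3.421)^(1/1) = 7.45 atm.

P = 7.45 atm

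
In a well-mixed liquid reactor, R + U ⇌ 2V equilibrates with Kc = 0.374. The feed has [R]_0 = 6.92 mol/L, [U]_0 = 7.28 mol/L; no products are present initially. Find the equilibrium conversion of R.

Let X = conversion of R; extent ξ = 6.92·X mol/L.
Concentrations: [R] = 6.92 − 6.92X; [U] = 7.28 − 6.92X; [V] = 13.8X.
Kc = [V]^2 / ([R] [U]).
Equating to 0.374: the physical root is X = 0.240.

X = 0.240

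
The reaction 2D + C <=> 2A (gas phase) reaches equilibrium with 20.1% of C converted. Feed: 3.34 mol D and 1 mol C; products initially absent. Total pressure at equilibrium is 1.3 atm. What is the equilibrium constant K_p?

Take 1 mol C as basis and let X be its fractional conversion, so ξ = X.
Moles: n_D = 3.34 − 2X; n_C = 1 − X; n_A = 2X.
Summing: n_T = 4.34 − X.
At X = 0.201: n_D = 2.94, n_C = 0.799, n_A = 0.402, n_T = 4.14.
p_i = (n_i/n_T)·P. K_p = p_A^2 / (p_D^2 p_C) = 0.0746 atm^-1.

K_p = 0.0746 atm^-1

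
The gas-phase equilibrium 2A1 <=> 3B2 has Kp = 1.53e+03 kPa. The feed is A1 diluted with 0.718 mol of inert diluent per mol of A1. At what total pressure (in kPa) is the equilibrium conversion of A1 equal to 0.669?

Let X = conversion of A1 (basis 1 mol A1); extent of reaction ξ = 0.5X.
Mole table: n_A1 = 1 − X; n_B2 = 1.5X; n_I = 0.718 (inert).
n_T = Σnᵢ = 1.72 + 0.5X.
Kp = p_B2^3 / (p_A1^2) with p_i = (n_i/n_T)·P.
At X = 0.669: the mole-fraction product g(X) = Π y_i^ν_i = 4.494. Since Kp = g(X)·P^{1}, P = (Kp/g)^(1/1) = (1.53e+03/4.494)^(1/1) = 340 kPa.

P = 340 kPa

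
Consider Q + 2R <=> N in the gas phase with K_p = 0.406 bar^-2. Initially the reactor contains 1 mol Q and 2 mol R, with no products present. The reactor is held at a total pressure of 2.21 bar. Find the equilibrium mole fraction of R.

Take 1 mol Q as basis and let X be its fractional conversion, so ξ = X.
Species balance: n_Q = 1 − X; n_R = 2 − 2X; n_N = X.
Total moles n_T = 3 − 2X.
With p_i = (n_i/n_T)P, K_p = p_N / (p_Q p_R^2).
Substituting and setting equal to 0.406 bar^-2 gives a polynomial in X; the root in (0,1) is X = 0.378.
Then n_R = 1.24, n_T = 2.24, so y_R = 0.554.

y_R = 0.554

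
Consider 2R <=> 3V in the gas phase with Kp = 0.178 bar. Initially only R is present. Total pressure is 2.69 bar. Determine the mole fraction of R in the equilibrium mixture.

Let X = conversion of R (basis 1 mol R); extent of reaction ξ = 0.5X.
Species balance: n_R = 1 − X; n_V = 1.5X.
Summing: n_T = 1 + 0.5X.
Mole fractions y_i = n_i/n_T; Kp = p_V^3 / (p_R^2) with p_i = y_i·P.
Setting this equal to 0.178 bar and taking the physical root (0 < X < 1) gives X = 0.234.
Then n_R = 0.766, n_T = 1.12, so y_R = 0.686.

y_R = 0.686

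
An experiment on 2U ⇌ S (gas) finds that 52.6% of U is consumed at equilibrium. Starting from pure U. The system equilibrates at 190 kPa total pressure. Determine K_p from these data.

K_p = 0.00454 kPa^-1

Basis: 1 mol U initially; let X = conversion of U. Extent ξ = 0.5X.
Species balance: n_U = 1 − X; n_S = 0.5X.
Summing: n_T = 1 − 0.5X.
At X = 0.526: n_U = 0.474, n_S = 0.263, n_T = 0.737.
p_i = (n_i/n_T)·P. K_p = p_S / (p_U^2) = 0.00454 kPa^-1.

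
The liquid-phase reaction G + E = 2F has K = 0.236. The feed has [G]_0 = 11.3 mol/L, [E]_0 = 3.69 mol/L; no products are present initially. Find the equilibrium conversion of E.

X = 0.329

Let X = conversion of E; extent ξ = 3.69·X mol/L.
Concentrations: [G] = 11.3 − 3.69X; [E] = 3.69 − 3.69X; [F] = 7.38X.
K = [F]^2 / ([G] [E]).
Equating to 0.236: the physical root is X = 0.329.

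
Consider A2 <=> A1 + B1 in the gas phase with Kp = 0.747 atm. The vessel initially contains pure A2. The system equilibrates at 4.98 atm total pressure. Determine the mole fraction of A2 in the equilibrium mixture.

Take 1 mol A2 as basis and let X be its fractional conversion, so ξ = X.
Species balance: n_A2 = 1 − X; n_A1 = X; n_B1 = X.
Total moles n_T = 1 + X.
y_i = n_i/n_T, p_i = y_i·P. Kp = p_A1 p_B1 / (p_A2).
This yields a degree-2 equation in X; solving on (0,1), X = 0.361.
Then n_A2 = 0.639, n_T = 1.36, so y_A2 = 0.469.

y_A2 = 0.469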